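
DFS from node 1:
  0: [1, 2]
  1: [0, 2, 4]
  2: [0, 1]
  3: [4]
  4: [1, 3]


Visit 1, push [4, 2, 0]
Visit 0, push [2]
Visit 2, push []
Visit 4, push [3]
Visit 3, push []

DFS order: [1, 0, 2, 4, 3]


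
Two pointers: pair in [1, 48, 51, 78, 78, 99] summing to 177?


lo=0(1)+hi=5(99)=100
lo=1(48)+hi=5(99)=147
lo=2(51)+hi=5(99)=150
lo=3(78)+hi=5(99)=177

Yes: 78+99=177


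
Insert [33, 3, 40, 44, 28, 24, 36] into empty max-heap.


Insert 33: [33]
Insert 3: [33, 3]
Insert 40: [40, 3, 33]
Insert 44: [44, 40, 33, 3]
Insert 28: [44, 40, 33, 3, 28]
Insert 24: [44, 40, 33, 3, 28, 24]
Insert 36: [44, 40, 36, 3, 28, 24, 33]

Final heap: [44, 40, 36, 3, 28, 24, 33]


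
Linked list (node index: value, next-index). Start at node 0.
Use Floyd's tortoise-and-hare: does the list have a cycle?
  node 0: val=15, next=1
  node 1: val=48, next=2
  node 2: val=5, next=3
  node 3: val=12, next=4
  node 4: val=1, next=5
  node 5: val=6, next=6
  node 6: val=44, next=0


Floyd's tortoise (slow, +1) and hare (fast, +2):
  init: slow=0, fast=0
  step 1: slow=1, fast=2
  step 2: slow=2, fast=4
  step 3: slow=3, fast=6
  step 4: slow=4, fast=1
  step 5: slow=5, fast=3
  step 6: slow=6, fast=5
  step 7: slow=0, fast=0
  slow == fast at node 0: cycle detected

Cycle: yes


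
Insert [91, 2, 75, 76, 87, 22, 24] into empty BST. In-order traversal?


Insert 91: root
Insert 2: L from 91
Insert 75: L from 91 -> R from 2
Insert 76: L from 91 -> R from 2 -> R from 75
Insert 87: L from 91 -> R from 2 -> R from 75 -> R from 76
Insert 22: L from 91 -> R from 2 -> L from 75
Insert 24: L from 91 -> R from 2 -> L from 75 -> R from 22

In-order: [2, 22, 24, 75, 76, 87, 91]


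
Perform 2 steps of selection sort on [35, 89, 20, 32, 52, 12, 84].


Initial: [35, 89, 20, 32, 52, 12, 84]
Step 1: min=12 at 5
  Swap: [12, 89, 20, 32, 52, 35, 84]
Step 2: min=20 at 2
  Swap: [12, 20, 89, 32, 52, 35, 84]

After 2 steps: [12, 20, 89, 32, 52, 35, 84]


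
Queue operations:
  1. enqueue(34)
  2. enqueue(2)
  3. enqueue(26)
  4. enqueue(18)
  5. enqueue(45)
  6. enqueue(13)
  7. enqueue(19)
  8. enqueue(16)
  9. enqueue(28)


enqueue(34) -> [34]
enqueue(2) -> [34, 2]
enqueue(26) -> [34, 2, 26]
enqueue(18) -> [34, 2, 26, 18]
enqueue(45) -> [34, 2, 26, 18, 45]
enqueue(13) -> [34, 2, 26, 18, 45, 13]
enqueue(19) -> [34, 2, 26, 18, 45, 13, 19]
enqueue(16) -> [34, 2, 26, 18, 45, 13, 19, 16]
enqueue(28) -> [34, 2, 26, 18, 45, 13, 19, 16, 28]

Final queue: [34, 2, 26, 18, 45, 13, 19, 16, 28]


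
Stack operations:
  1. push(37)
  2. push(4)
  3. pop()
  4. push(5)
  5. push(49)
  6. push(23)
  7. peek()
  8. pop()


push(37) -> [37]
push(4) -> [37, 4]
pop()->4, [37]
push(5) -> [37, 5]
push(49) -> [37, 5, 49]
push(23) -> [37, 5, 49, 23]
peek()->23
pop()->23, [37, 5, 49]

Final stack: [37, 5, 49]


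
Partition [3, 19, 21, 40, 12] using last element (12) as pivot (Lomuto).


Pivot: 12
  3 <= 12: advance i (no swap)
Place pivot at 1: [3, 12, 21, 40, 19]

Partitioned: [3, 12, 21, 40, 19]


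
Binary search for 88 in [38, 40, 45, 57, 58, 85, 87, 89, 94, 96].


Step 1: lo=0, hi=9, mid=4, val=58
Step 2: lo=5, hi=9, mid=7, val=89
Step 3: lo=5, hi=6, mid=5, val=85
Step 4: lo=6, hi=6, mid=6, val=87

Not found


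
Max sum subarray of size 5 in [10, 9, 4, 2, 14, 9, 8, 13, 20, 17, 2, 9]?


[0:5]: 39
[1:6]: 38
[2:7]: 37
[3:8]: 46
[4:9]: 64
[5:10]: 67
[6:11]: 60
[7:12]: 61

Max: 67 at [5:10]


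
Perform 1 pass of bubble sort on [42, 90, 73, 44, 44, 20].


Initial: [42, 90, 73, 44, 44, 20]
Pass 1: [42, 73, 44, 44, 20, 90] (4 swaps)

After 1 pass: [42, 73, 44, 44, 20, 90]


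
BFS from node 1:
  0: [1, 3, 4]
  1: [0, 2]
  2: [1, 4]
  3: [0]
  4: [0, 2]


Visit 1, enqueue [0, 2]
Visit 0, enqueue [3, 4]
Visit 2, enqueue []
Visit 3, enqueue []
Visit 4, enqueue []

BFS order: [1, 0, 2, 3, 4]


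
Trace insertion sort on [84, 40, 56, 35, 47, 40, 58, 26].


Initial: [84, 40, 56, 35, 47, 40, 58, 26]
Insert 40: [40, 84, 56, 35, 47, 40, 58, 26]
Insert 56: [40, 56, 84, 35, 47, 40, 58, 26]
Insert 35: [35, 40, 56, 84, 47, 40, 58, 26]
Insert 47: [35, 40, 47, 56, 84, 40, 58, 26]
Insert 40: [35, 40, 40, 47, 56, 84, 58, 26]
Insert 58: [35, 40, 40, 47, 56, 58, 84, 26]
Insert 26: [26, 35, 40, 40, 47, 56, 58, 84]

Sorted: [26, 35, 40, 40, 47, 56, 58, 84]


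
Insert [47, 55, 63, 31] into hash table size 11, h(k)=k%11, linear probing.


Insert 47: h=3 -> slot 3
Insert 55: h=0 -> slot 0
Insert 63: h=8 -> slot 8
Insert 31: h=9 -> slot 9

Table: [55, None, None, 47, None, None, None, None, 63, 31, None]


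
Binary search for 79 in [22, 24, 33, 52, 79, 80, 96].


Step 1: lo=0, hi=6, mid=3, val=52
Step 2: lo=4, hi=6, mid=5, val=80
Step 3: lo=4, hi=4, mid=4, val=79

Found at index 4


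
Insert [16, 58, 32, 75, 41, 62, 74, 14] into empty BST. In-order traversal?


Insert 16: root
Insert 58: R from 16
Insert 32: R from 16 -> L from 58
Insert 75: R from 16 -> R from 58
Insert 41: R from 16 -> L from 58 -> R from 32
Insert 62: R from 16 -> R from 58 -> L from 75
Insert 74: R from 16 -> R from 58 -> L from 75 -> R from 62
Insert 14: L from 16

In-order: [14, 16, 32, 41, 58, 62, 74, 75]


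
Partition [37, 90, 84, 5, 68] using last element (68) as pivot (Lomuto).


Pivot: 68
  37 <= 68: advance i (no swap)
  5 <= 68: swap -> [37, 5, 84, 90, 68]
Place pivot at 2: [37, 5, 68, 90, 84]

Partitioned: [37, 5, 68, 90, 84]


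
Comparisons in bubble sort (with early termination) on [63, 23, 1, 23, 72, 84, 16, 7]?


Algorithm: bubble sort (with early termination)
Input: [63, 23, 1, 23, 72, 84, 16, 7]
Sorted: [1, 7, 16, 23, 23, 63, 72, 84]

28


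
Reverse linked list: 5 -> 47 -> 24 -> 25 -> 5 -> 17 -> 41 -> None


Step 1: curr=5, set curr.next=prev(None) | reversed so far: 5
Step 2: curr=47, set curr.next=prev(5) | reversed so far: 47 -> 5
Step 3: curr=24, set curr.next=prev(47) | reversed so far: 24 -> 47 -> 5
Step 4: curr=25, set curr.next=prev(24) | reversed so far: 25 -> 24 -> 47 -> 5
Step 5: curr=5, set curr.next=prev(25) | reversed so far: 5 -> 25 -> 24 -> 47 -> 5
Step 6: curr=17, set curr.next=prev(5) | reversed so far: 17 -> 5 -> 25 -> 24 -> 47 -> 5
Step 7: curr=41, set curr.next=prev(17) | reversed so far: 41 -> 17 -> 5 -> 25 -> 24 -> 47 -> 5

41 -> 17 -> 5 -> 25 -> 24 -> 47 -> 5 -> None


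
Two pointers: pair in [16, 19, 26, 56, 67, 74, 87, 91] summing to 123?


lo=0(16)+hi=7(91)=107
lo=1(19)+hi=7(91)=110
lo=2(26)+hi=7(91)=117
lo=3(56)+hi=7(91)=147
lo=3(56)+hi=6(87)=143
lo=3(56)+hi=5(74)=130
lo=3(56)+hi=4(67)=123

Yes: 56+67=123


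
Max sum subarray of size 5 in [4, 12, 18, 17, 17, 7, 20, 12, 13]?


[0:5]: 68
[1:6]: 71
[2:7]: 79
[3:8]: 73
[4:9]: 69

Max: 79 at [2:7]


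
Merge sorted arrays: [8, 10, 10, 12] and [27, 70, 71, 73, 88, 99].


Take 8 from A
Take 10 from A
Take 10 from A
Take 12 from A

Merged: [8, 10, 10, 12, 27, 70, 71, 73, 88, 99]


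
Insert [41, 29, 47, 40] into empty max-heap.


Insert 41: [41]
Insert 29: [41, 29]
Insert 47: [47, 29, 41]
Insert 40: [47, 40, 41, 29]

Final heap: [47, 40, 41, 29]


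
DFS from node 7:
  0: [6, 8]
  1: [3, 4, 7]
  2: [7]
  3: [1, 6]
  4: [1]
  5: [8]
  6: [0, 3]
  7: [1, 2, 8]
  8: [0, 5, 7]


Visit 7, push [8, 2, 1]
Visit 1, push [4, 3]
Visit 3, push [6]
Visit 6, push [0]
Visit 0, push [8]
Visit 8, push [5]
Visit 5, push []
Visit 4, push []
Visit 2, push []

DFS order: [7, 1, 3, 6, 0, 8, 5, 4, 2]


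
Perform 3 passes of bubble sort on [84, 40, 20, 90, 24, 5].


Initial: [84, 40, 20, 90, 24, 5]
Pass 1: [40, 20, 84, 24, 5, 90] (4 swaps)
Pass 2: [20, 40, 24, 5, 84, 90] (3 swaps)
Pass 3: [20, 24, 5, 40, 84, 90] (2 swaps)

After 3 passes: [20, 24, 5, 40, 84, 90]


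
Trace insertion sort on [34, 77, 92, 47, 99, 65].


Initial: [34, 77, 92, 47, 99, 65]
Insert 77: [34, 77, 92, 47, 99, 65]
Insert 92: [34, 77, 92, 47, 99, 65]
Insert 47: [34, 47, 77, 92, 99, 65]
Insert 99: [34, 47, 77, 92, 99, 65]
Insert 65: [34, 47, 65, 77, 92, 99]

Sorted: [34, 47, 65, 77, 92, 99]


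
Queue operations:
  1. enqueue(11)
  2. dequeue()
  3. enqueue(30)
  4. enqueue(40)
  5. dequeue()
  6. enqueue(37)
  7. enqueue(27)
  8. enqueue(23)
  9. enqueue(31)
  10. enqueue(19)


enqueue(11) -> [11]
dequeue()->11, []
enqueue(30) -> [30]
enqueue(40) -> [30, 40]
dequeue()->30, [40]
enqueue(37) -> [40, 37]
enqueue(27) -> [40, 37, 27]
enqueue(23) -> [40, 37, 27, 23]
enqueue(31) -> [40, 37, 27, 23, 31]
enqueue(19) -> [40, 37, 27, 23, 31, 19]

Final queue: [40, 37, 27, 23, 31, 19]


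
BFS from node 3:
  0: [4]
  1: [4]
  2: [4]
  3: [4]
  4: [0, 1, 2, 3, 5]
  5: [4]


Visit 3, enqueue [4]
Visit 4, enqueue [0, 1, 2, 5]
Visit 0, enqueue []
Visit 1, enqueue []
Visit 2, enqueue []
Visit 5, enqueue []

BFS order: [3, 4, 0, 1, 2, 5]


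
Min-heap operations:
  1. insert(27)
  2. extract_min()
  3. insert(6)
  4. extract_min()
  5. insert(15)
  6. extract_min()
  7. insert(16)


insert(27) -> [27]
extract_min()->27, []
insert(6) -> [6]
extract_min()->6, []
insert(15) -> [15]
extract_min()->15, []
insert(16) -> [16]

Final heap: [16]


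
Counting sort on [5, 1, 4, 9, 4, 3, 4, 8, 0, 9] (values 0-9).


Input: [5, 1, 4, 9, 4, 3, 4, 8, 0, 9]
Counts: [1, 1, 0, 1, 3, 1, 0, 0, 1, 2]

Sorted: [0, 1, 3, 4, 4, 4, 5, 8, 9, 9]


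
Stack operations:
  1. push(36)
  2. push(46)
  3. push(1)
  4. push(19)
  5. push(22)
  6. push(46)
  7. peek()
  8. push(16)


push(36) -> [36]
push(46) -> [36, 46]
push(1) -> [36, 46, 1]
push(19) -> [36, 46, 1, 19]
push(22) -> [36, 46, 1, 19, 22]
push(46) -> [36, 46, 1, 19, 22, 46]
peek()->46
push(16) -> [36, 46, 1, 19, 22, 46, 16]

Final stack: [36, 46, 1, 19, 22, 46, 16]


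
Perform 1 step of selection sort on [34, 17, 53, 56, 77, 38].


Initial: [34, 17, 53, 56, 77, 38]
Step 1: min=17 at 1
  Swap: [17, 34, 53, 56, 77, 38]

After 1 step: [17, 34, 53, 56, 77, 38]


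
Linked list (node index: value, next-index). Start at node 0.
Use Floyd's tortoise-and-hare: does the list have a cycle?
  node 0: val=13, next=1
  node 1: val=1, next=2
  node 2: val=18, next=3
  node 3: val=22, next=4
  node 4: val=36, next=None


Floyd's tortoise (slow, +1) and hare (fast, +2):
  init: slow=0, fast=0
  step 1: slow=1, fast=2
  step 2: slow=2, fast=4
  step 3: fast -> None, no cycle

Cycle: no


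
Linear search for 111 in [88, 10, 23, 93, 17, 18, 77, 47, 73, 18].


i=0: 88!=111
i=1: 10!=111
i=2: 23!=111
i=3: 93!=111
i=4: 17!=111
i=5: 18!=111
i=6: 77!=111
i=7: 47!=111
i=8: 73!=111
i=9: 18!=111

Not found, 10 comps


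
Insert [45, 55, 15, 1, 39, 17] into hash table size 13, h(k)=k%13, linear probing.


Insert 45: h=6 -> slot 6
Insert 55: h=3 -> slot 3
Insert 15: h=2 -> slot 2
Insert 1: h=1 -> slot 1
Insert 39: h=0 -> slot 0
Insert 17: h=4 -> slot 4

Table: [39, 1, 15, 55, 17, None, 45, None, None, None, None, None, None]


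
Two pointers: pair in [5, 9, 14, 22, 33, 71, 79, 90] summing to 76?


lo=0(5)+hi=7(90)=95
lo=0(5)+hi=6(79)=84
lo=0(5)+hi=5(71)=76

Yes: 5+71=76


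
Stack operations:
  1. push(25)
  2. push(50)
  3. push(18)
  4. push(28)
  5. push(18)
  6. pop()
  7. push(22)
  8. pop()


push(25) -> [25]
push(50) -> [25, 50]
push(18) -> [25, 50, 18]
push(28) -> [25, 50, 18, 28]
push(18) -> [25, 50, 18, 28, 18]
pop()->18, [25, 50, 18, 28]
push(22) -> [25, 50, 18, 28, 22]
pop()->22, [25, 50, 18, 28]

Final stack: [25, 50, 18, 28]


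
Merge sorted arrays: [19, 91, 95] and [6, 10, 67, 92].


Take 6 from B
Take 10 from B
Take 19 from A
Take 67 from B
Take 91 from A
Take 92 from B

Merged: [6, 10, 19, 67, 91, 92, 95]


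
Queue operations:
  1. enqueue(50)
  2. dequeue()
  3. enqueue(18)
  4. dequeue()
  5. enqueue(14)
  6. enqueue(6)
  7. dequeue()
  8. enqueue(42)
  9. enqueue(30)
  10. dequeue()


enqueue(50) -> [50]
dequeue()->50, []
enqueue(18) -> [18]
dequeue()->18, []
enqueue(14) -> [14]
enqueue(6) -> [14, 6]
dequeue()->14, [6]
enqueue(42) -> [6, 42]
enqueue(30) -> [6, 42, 30]
dequeue()->6, [42, 30]

Final queue: [42, 30]


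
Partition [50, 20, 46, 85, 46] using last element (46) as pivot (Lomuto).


Pivot: 46
  20 <= 46: swap -> [20, 50, 46, 85, 46]
  46 <= 46: swap -> [20, 46, 50, 85, 46]
Place pivot at 2: [20, 46, 46, 85, 50]

Partitioned: [20, 46, 46, 85, 50]


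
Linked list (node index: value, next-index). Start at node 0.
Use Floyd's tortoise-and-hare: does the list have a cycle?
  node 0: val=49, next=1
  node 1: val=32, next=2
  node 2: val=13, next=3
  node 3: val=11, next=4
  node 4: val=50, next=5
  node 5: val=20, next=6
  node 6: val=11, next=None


Floyd's tortoise (slow, +1) and hare (fast, +2):
  init: slow=0, fast=0
  step 1: slow=1, fast=2
  step 2: slow=2, fast=4
  step 3: slow=3, fast=6
  step 4: fast -> None, no cycle

Cycle: no


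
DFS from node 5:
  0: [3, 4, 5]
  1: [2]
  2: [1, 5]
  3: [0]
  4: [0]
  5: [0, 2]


Visit 5, push [2, 0]
Visit 0, push [4, 3]
Visit 3, push []
Visit 4, push []
Visit 2, push [1]
Visit 1, push []

DFS order: [5, 0, 3, 4, 2, 1]


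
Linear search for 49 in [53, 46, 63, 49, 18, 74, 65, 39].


i=0: 53!=49
i=1: 46!=49
i=2: 63!=49
i=3: 49==49 found!

Found at 3, 4 comps


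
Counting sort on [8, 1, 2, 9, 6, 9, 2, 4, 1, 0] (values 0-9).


Input: [8, 1, 2, 9, 6, 9, 2, 4, 1, 0]
Counts: [1, 2, 2, 0, 1, 0, 1, 0, 1, 2]

Sorted: [0, 1, 1, 2, 2, 4, 6, 8, 9, 9]


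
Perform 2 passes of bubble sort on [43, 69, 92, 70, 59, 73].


Initial: [43, 69, 92, 70, 59, 73]
Pass 1: [43, 69, 70, 59, 73, 92] (3 swaps)
Pass 2: [43, 69, 59, 70, 73, 92] (1 swaps)

After 2 passes: [43, 69, 59, 70, 73, 92]


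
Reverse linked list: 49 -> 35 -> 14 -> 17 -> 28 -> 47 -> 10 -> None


Step 1: curr=49, set curr.next=prev(None) | reversed so far: 49
Step 2: curr=35, set curr.next=prev(49) | reversed so far: 35 -> 49
Step 3: curr=14, set curr.next=prev(35) | reversed so far: 14 -> 35 -> 49
Step 4: curr=17, set curr.next=prev(14) | reversed so far: 17 -> 14 -> 35 -> 49
Step 5: curr=28, set curr.next=prev(17) | reversed so far: 28 -> 17 -> 14 -> 35 -> 49
Step 6: curr=47, set curr.next=prev(28) | reversed so far: 47 -> 28 -> 17 -> 14 -> 35 -> 49
Step 7: curr=10, set curr.next=prev(47) | reversed so far: 10 -> 47 -> 28 -> 17 -> 14 -> 35 -> 49

10 -> 47 -> 28 -> 17 -> 14 -> 35 -> 49 -> None


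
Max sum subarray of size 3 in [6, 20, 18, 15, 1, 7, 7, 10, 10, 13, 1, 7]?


[0:3]: 44
[1:4]: 53
[2:5]: 34
[3:6]: 23
[4:7]: 15
[5:8]: 24
[6:9]: 27
[7:10]: 33
[8:11]: 24
[9:12]: 21

Max: 53 at [1:4]


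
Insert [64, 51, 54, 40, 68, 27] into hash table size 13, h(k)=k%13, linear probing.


Insert 64: h=12 -> slot 12
Insert 51: h=12, 1 probes -> slot 0
Insert 54: h=2 -> slot 2
Insert 40: h=1 -> slot 1
Insert 68: h=3 -> slot 3
Insert 27: h=1, 3 probes -> slot 4

Table: [51, 40, 54, 68, 27, None, None, None, None, None, None, None, 64]


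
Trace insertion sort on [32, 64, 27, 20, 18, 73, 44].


Initial: [32, 64, 27, 20, 18, 73, 44]
Insert 64: [32, 64, 27, 20, 18, 73, 44]
Insert 27: [27, 32, 64, 20, 18, 73, 44]
Insert 20: [20, 27, 32, 64, 18, 73, 44]
Insert 18: [18, 20, 27, 32, 64, 73, 44]
Insert 73: [18, 20, 27, 32, 64, 73, 44]
Insert 44: [18, 20, 27, 32, 44, 64, 73]

Sorted: [18, 20, 27, 32, 44, 64, 73]


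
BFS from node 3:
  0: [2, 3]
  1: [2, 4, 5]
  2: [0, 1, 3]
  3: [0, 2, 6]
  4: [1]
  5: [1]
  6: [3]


Visit 3, enqueue [0, 2, 6]
Visit 0, enqueue []
Visit 2, enqueue [1]
Visit 6, enqueue []
Visit 1, enqueue [4, 5]
Visit 4, enqueue []
Visit 5, enqueue []

BFS order: [3, 0, 2, 6, 1, 4, 5]


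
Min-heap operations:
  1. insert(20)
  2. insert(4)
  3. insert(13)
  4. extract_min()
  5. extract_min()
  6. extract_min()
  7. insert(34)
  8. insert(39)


insert(20) -> [20]
insert(4) -> [4, 20]
insert(13) -> [4, 20, 13]
extract_min()->4, [13, 20]
extract_min()->13, [20]
extract_min()->20, []
insert(34) -> [34]
insert(39) -> [34, 39]

Final heap: [34, 39]


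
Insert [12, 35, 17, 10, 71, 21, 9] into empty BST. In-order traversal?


Insert 12: root
Insert 35: R from 12
Insert 17: R from 12 -> L from 35
Insert 10: L from 12
Insert 71: R from 12 -> R from 35
Insert 21: R from 12 -> L from 35 -> R from 17
Insert 9: L from 12 -> L from 10

In-order: [9, 10, 12, 17, 21, 35, 71]


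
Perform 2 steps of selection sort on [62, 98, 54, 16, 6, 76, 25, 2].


Initial: [62, 98, 54, 16, 6, 76, 25, 2]
Step 1: min=2 at 7
  Swap: [2, 98, 54, 16, 6, 76, 25, 62]
Step 2: min=6 at 4
  Swap: [2, 6, 54, 16, 98, 76, 25, 62]

After 2 steps: [2, 6, 54, 16, 98, 76, 25, 62]


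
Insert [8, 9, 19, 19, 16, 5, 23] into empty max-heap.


Insert 8: [8]
Insert 9: [9, 8]
Insert 19: [19, 8, 9]
Insert 19: [19, 19, 9, 8]
Insert 16: [19, 19, 9, 8, 16]
Insert 5: [19, 19, 9, 8, 16, 5]
Insert 23: [23, 19, 19, 8, 16, 5, 9]

Final heap: [23, 19, 19, 8, 16, 5, 9]


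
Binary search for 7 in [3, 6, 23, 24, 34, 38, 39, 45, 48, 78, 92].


Step 1: lo=0, hi=10, mid=5, val=38
Step 2: lo=0, hi=4, mid=2, val=23
Step 3: lo=0, hi=1, mid=0, val=3
Step 4: lo=1, hi=1, mid=1, val=6

Not found


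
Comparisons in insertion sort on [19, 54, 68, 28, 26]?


Algorithm: insertion sort
Input: [19, 54, 68, 28, 26]
Sorted: [19, 26, 28, 54, 68]

9


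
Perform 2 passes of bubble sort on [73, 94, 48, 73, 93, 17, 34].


Initial: [73, 94, 48, 73, 93, 17, 34]
Pass 1: [73, 48, 73, 93, 17, 34, 94] (5 swaps)
Pass 2: [48, 73, 73, 17, 34, 93, 94] (3 swaps)

After 2 passes: [48, 73, 73, 17, 34, 93, 94]


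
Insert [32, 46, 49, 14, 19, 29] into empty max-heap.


Insert 32: [32]
Insert 46: [46, 32]
Insert 49: [49, 32, 46]
Insert 14: [49, 32, 46, 14]
Insert 19: [49, 32, 46, 14, 19]
Insert 29: [49, 32, 46, 14, 19, 29]

Final heap: [49, 32, 46, 14, 19, 29]


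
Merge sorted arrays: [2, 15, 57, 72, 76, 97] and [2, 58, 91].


Take 2 from A
Take 2 from B
Take 15 from A
Take 57 from A
Take 58 from B
Take 72 from A
Take 76 from A
Take 91 from B

Merged: [2, 2, 15, 57, 58, 72, 76, 91, 97]


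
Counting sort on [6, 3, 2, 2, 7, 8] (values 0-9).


Input: [6, 3, 2, 2, 7, 8]
Counts: [0, 0, 2, 1, 0, 0, 1, 1, 1, 0]

Sorted: [2, 2, 3, 6, 7, 8]


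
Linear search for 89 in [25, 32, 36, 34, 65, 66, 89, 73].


i=0: 25!=89
i=1: 32!=89
i=2: 36!=89
i=3: 34!=89
i=4: 65!=89
i=5: 66!=89
i=6: 89==89 found!

Found at 6, 7 comps


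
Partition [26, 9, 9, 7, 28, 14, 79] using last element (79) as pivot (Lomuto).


Pivot: 79
  26 <= 79: advance i (no swap)
  9 <= 79: advance i (no swap)
  9 <= 79: advance i (no swap)
  7 <= 79: advance i (no swap)
  28 <= 79: advance i (no swap)
  14 <= 79: advance i (no swap)
Place pivot at 6: [26, 9, 9, 7, 28, 14, 79]

Partitioned: [26, 9, 9, 7, 28, 14, 79]


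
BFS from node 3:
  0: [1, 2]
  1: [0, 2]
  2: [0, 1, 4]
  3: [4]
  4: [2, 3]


Visit 3, enqueue [4]
Visit 4, enqueue [2]
Visit 2, enqueue [0, 1]
Visit 0, enqueue []
Visit 1, enqueue []

BFS order: [3, 4, 2, 0, 1]


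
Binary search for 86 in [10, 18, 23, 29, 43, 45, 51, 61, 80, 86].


Step 1: lo=0, hi=9, mid=4, val=43
Step 2: lo=5, hi=9, mid=7, val=61
Step 3: lo=8, hi=9, mid=8, val=80
Step 4: lo=9, hi=9, mid=9, val=86

Found at index 9


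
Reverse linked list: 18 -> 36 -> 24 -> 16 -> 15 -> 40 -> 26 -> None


Step 1: curr=18, set curr.next=prev(None) | reversed so far: 18
Step 2: curr=36, set curr.next=prev(18) | reversed so far: 36 -> 18
Step 3: curr=24, set curr.next=prev(36) | reversed so far: 24 -> 36 -> 18
Step 4: curr=16, set curr.next=prev(24) | reversed so far: 16 -> 24 -> 36 -> 18
Step 5: curr=15, set curr.next=prev(16) | reversed so far: 15 -> 16 -> 24 -> 36 -> 18
Step 6: curr=40, set curr.next=prev(15) | reversed so far: 40 -> 15 -> 16 -> 24 -> 36 -> 18
Step 7: curr=26, set curr.next=prev(40) | reversed so far: 26 -> 40 -> 15 -> 16 -> 24 -> 36 -> 18

26 -> 40 -> 15 -> 16 -> 24 -> 36 -> 18 -> None


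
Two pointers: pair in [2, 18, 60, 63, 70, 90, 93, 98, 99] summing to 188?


lo=0(2)+hi=8(99)=101
lo=1(18)+hi=8(99)=117
lo=2(60)+hi=8(99)=159
lo=3(63)+hi=8(99)=162
lo=4(70)+hi=8(99)=169
lo=5(90)+hi=8(99)=189
lo=5(90)+hi=7(98)=188

Yes: 90+98=188


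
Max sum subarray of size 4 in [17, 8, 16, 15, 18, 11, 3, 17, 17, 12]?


[0:4]: 56
[1:5]: 57
[2:6]: 60
[3:7]: 47
[4:8]: 49
[5:9]: 48
[6:10]: 49

Max: 60 at [2:6]


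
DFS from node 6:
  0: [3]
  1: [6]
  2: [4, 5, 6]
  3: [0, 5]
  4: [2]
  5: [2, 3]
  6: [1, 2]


Visit 6, push [2, 1]
Visit 1, push []
Visit 2, push [5, 4]
Visit 4, push []
Visit 5, push [3]
Visit 3, push [0]
Visit 0, push []

DFS order: [6, 1, 2, 4, 5, 3, 0]


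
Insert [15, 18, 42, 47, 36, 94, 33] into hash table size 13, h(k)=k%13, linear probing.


Insert 15: h=2 -> slot 2
Insert 18: h=5 -> slot 5
Insert 42: h=3 -> slot 3
Insert 47: h=8 -> slot 8
Insert 36: h=10 -> slot 10
Insert 94: h=3, 1 probes -> slot 4
Insert 33: h=7 -> slot 7

Table: [None, None, 15, 42, 94, 18, None, 33, 47, None, 36, None, None]


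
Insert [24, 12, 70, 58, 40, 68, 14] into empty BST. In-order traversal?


Insert 24: root
Insert 12: L from 24
Insert 70: R from 24
Insert 58: R from 24 -> L from 70
Insert 40: R from 24 -> L from 70 -> L from 58
Insert 68: R from 24 -> L from 70 -> R from 58
Insert 14: L from 24 -> R from 12

In-order: [12, 14, 24, 40, 58, 68, 70]


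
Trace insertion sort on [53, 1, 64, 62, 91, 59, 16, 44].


Initial: [53, 1, 64, 62, 91, 59, 16, 44]
Insert 1: [1, 53, 64, 62, 91, 59, 16, 44]
Insert 64: [1, 53, 64, 62, 91, 59, 16, 44]
Insert 62: [1, 53, 62, 64, 91, 59, 16, 44]
Insert 91: [1, 53, 62, 64, 91, 59, 16, 44]
Insert 59: [1, 53, 59, 62, 64, 91, 16, 44]
Insert 16: [1, 16, 53, 59, 62, 64, 91, 44]
Insert 44: [1, 16, 44, 53, 59, 62, 64, 91]

Sorted: [1, 16, 44, 53, 59, 62, 64, 91]


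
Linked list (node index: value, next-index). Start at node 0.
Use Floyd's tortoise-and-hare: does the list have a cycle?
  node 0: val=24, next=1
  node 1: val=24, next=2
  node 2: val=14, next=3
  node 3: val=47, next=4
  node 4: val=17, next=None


Floyd's tortoise (slow, +1) and hare (fast, +2):
  init: slow=0, fast=0
  step 1: slow=1, fast=2
  step 2: slow=2, fast=4
  step 3: fast -> None, no cycle

Cycle: no


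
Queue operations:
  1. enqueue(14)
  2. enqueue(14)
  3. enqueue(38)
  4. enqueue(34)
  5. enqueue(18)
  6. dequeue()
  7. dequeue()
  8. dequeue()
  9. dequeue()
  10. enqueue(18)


enqueue(14) -> [14]
enqueue(14) -> [14, 14]
enqueue(38) -> [14, 14, 38]
enqueue(34) -> [14, 14, 38, 34]
enqueue(18) -> [14, 14, 38, 34, 18]
dequeue()->14, [14, 38, 34, 18]
dequeue()->14, [38, 34, 18]
dequeue()->38, [34, 18]
dequeue()->34, [18]
enqueue(18) -> [18, 18]

Final queue: [18, 18]


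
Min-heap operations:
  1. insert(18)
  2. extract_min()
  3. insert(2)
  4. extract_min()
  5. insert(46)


insert(18) -> [18]
extract_min()->18, []
insert(2) -> [2]
extract_min()->2, []
insert(46) -> [46]

Final heap: [46]


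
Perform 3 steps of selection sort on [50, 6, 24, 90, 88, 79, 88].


Initial: [50, 6, 24, 90, 88, 79, 88]
Step 1: min=6 at 1
  Swap: [6, 50, 24, 90, 88, 79, 88]
Step 2: min=24 at 2
  Swap: [6, 24, 50, 90, 88, 79, 88]
Step 3: min=50 at 2
  Swap: [6, 24, 50, 90, 88, 79, 88]

After 3 steps: [6, 24, 50, 90, 88, 79, 88]


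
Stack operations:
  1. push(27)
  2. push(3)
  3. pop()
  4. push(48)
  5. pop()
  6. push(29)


push(27) -> [27]
push(3) -> [27, 3]
pop()->3, [27]
push(48) -> [27, 48]
pop()->48, [27]
push(29) -> [27, 29]

Final stack: [27, 29]


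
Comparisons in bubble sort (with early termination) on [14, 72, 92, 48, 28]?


Algorithm: bubble sort (with early termination)
Input: [14, 72, 92, 48, 28]
Sorted: [14, 28, 48, 72, 92]

10


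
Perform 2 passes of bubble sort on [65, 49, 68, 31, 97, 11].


Initial: [65, 49, 68, 31, 97, 11]
Pass 1: [49, 65, 31, 68, 11, 97] (3 swaps)
Pass 2: [49, 31, 65, 11, 68, 97] (2 swaps)

After 2 passes: [49, 31, 65, 11, 68, 97]


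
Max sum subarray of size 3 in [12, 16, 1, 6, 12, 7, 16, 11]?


[0:3]: 29
[1:4]: 23
[2:5]: 19
[3:6]: 25
[4:7]: 35
[5:8]: 34

Max: 35 at [4:7]


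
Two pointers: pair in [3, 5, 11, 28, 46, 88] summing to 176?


lo=0(3)+hi=5(88)=91
lo=1(5)+hi=5(88)=93
lo=2(11)+hi=5(88)=99
lo=3(28)+hi=5(88)=116
lo=4(46)+hi=5(88)=134

No pair found


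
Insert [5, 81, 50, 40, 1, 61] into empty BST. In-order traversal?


Insert 5: root
Insert 81: R from 5
Insert 50: R from 5 -> L from 81
Insert 40: R from 5 -> L from 81 -> L from 50
Insert 1: L from 5
Insert 61: R from 5 -> L from 81 -> R from 50

In-order: [1, 5, 40, 50, 61, 81]


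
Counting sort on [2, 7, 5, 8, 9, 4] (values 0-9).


Input: [2, 7, 5, 8, 9, 4]
Counts: [0, 0, 1, 0, 1, 1, 0, 1, 1, 1]

Sorted: [2, 4, 5, 7, 8, 9]


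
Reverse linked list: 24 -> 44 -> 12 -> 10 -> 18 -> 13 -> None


Step 1: curr=24, set curr.next=prev(None) | reversed so far: 24
Step 2: curr=44, set curr.next=prev(24) | reversed so far: 44 -> 24
Step 3: curr=12, set curr.next=prev(44) | reversed so far: 12 -> 44 -> 24
Step 4: curr=10, set curr.next=prev(12) | reversed so far: 10 -> 12 -> 44 -> 24
Step 5: curr=18, set curr.next=prev(10) | reversed so far: 18 -> 10 -> 12 -> 44 -> 24
Step 6: curr=13, set curr.next=prev(18) | reversed so far: 13 -> 18 -> 10 -> 12 -> 44 -> 24

13 -> 18 -> 10 -> 12 -> 44 -> 24 -> None


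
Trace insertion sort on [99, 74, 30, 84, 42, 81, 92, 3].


Initial: [99, 74, 30, 84, 42, 81, 92, 3]
Insert 74: [74, 99, 30, 84, 42, 81, 92, 3]
Insert 30: [30, 74, 99, 84, 42, 81, 92, 3]
Insert 84: [30, 74, 84, 99, 42, 81, 92, 3]
Insert 42: [30, 42, 74, 84, 99, 81, 92, 3]
Insert 81: [30, 42, 74, 81, 84, 99, 92, 3]
Insert 92: [30, 42, 74, 81, 84, 92, 99, 3]
Insert 3: [3, 30, 42, 74, 81, 84, 92, 99]

Sorted: [3, 30, 42, 74, 81, 84, 92, 99]


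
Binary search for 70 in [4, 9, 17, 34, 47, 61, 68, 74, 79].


Step 1: lo=0, hi=8, mid=4, val=47
Step 2: lo=5, hi=8, mid=6, val=68
Step 3: lo=7, hi=8, mid=7, val=74

Not found


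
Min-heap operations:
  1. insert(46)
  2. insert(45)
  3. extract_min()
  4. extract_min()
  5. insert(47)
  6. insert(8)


insert(46) -> [46]
insert(45) -> [45, 46]
extract_min()->45, [46]
extract_min()->46, []
insert(47) -> [47]
insert(8) -> [8, 47]

Final heap: [8, 47]


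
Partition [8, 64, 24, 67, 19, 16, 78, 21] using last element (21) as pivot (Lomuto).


Pivot: 21
  8 <= 21: advance i (no swap)
  19 <= 21: swap -> [8, 19, 24, 67, 64, 16, 78, 21]
  16 <= 21: swap -> [8, 19, 16, 67, 64, 24, 78, 21]
Place pivot at 3: [8, 19, 16, 21, 64, 24, 78, 67]

Partitioned: [8, 19, 16, 21, 64, 24, 78, 67]


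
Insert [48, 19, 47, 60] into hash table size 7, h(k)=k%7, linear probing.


Insert 48: h=6 -> slot 6
Insert 19: h=5 -> slot 5
Insert 47: h=5, 2 probes -> slot 0
Insert 60: h=4 -> slot 4

Table: [47, None, None, None, 60, 19, 48]


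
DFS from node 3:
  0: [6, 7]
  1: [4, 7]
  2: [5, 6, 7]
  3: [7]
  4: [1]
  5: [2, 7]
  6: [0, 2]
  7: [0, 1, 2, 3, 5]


Visit 3, push [7]
Visit 7, push [5, 2, 1, 0]
Visit 0, push [6]
Visit 6, push [2]
Visit 2, push [5]
Visit 5, push []
Visit 1, push [4]
Visit 4, push []

DFS order: [3, 7, 0, 6, 2, 5, 1, 4]


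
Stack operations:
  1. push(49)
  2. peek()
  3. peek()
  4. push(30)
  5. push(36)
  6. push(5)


push(49) -> [49]
peek()->49
peek()->49
push(30) -> [49, 30]
push(36) -> [49, 30, 36]
push(5) -> [49, 30, 36, 5]

Final stack: [49, 30, 36, 5]


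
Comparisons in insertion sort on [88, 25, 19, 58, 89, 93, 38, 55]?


Algorithm: insertion sort
Input: [88, 25, 19, 58, 89, 93, 38, 55]
Sorted: [19, 25, 38, 55, 58, 88, 89, 93]

17


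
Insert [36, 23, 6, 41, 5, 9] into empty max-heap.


Insert 36: [36]
Insert 23: [36, 23]
Insert 6: [36, 23, 6]
Insert 41: [41, 36, 6, 23]
Insert 5: [41, 36, 6, 23, 5]
Insert 9: [41, 36, 9, 23, 5, 6]

Final heap: [41, 36, 9, 23, 5, 6]


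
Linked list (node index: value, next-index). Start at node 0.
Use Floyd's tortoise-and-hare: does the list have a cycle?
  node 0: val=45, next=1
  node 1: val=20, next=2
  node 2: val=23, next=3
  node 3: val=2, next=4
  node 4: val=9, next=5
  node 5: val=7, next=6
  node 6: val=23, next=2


Floyd's tortoise (slow, +1) and hare (fast, +2):
  init: slow=0, fast=0
  step 1: slow=1, fast=2
  step 2: slow=2, fast=4
  step 3: slow=3, fast=6
  step 4: slow=4, fast=3
  step 5: slow=5, fast=5
  slow == fast at node 5: cycle detected

Cycle: yes


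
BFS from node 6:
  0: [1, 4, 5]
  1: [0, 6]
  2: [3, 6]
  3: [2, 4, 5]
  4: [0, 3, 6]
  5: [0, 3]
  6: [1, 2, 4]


Visit 6, enqueue [1, 2, 4]
Visit 1, enqueue [0]
Visit 2, enqueue [3]
Visit 4, enqueue []
Visit 0, enqueue [5]
Visit 3, enqueue []
Visit 5, enqueue []

BFS order: [6, 1, 2, 4, 0, 3, 5]


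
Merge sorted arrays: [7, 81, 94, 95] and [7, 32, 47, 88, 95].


Take 7 from A
Take 7 from B
Take 32 from B
Take 47 from B
Take 81 from A
Take 88 from B
Take 94 from A
Take 95 from A

Merged: [7, 7, 32, 47, 81, 88, 94, 95, 95]


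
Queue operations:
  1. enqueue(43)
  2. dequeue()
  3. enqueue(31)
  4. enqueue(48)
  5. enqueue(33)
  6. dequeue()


enqueue(43) -> [43]
dequeue()->43, []
enqueue(31) -> [31]
enqueue(48) -> [31, 48]
enqueue(33) -> [31, 48, 33]
dequeue()->31, [48, 33]

Final queue: [48, 33]


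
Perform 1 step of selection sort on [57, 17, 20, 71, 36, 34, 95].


Initial: [57, 17, 20, 71, 36, 34, 95]
Step 1: min=17 at 1
  Swap: [17, 57, 20, 71, 36, 34, 95]

After 1 step: [17, 57, 20, 71, 36, 34, 95]


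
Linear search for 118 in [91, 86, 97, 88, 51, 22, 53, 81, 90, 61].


i=0: 91!=118
i=1: 86!=118
i=2: 97!=118
i=3: 88!=118
i=4: 51!=118
i=5: 22!=118
i=6: 53!=118
i=7: 81!=118
i=8: 90!=118
i=9: 61!=118

Not found, 10 comps


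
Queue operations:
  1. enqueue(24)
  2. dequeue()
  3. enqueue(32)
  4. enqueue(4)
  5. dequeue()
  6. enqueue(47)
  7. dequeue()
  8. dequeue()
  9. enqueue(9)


enqueue(24) -> [24]
dequeue()->24, []
enqueue(32) -> [32]
enqueue(4) -> [32, 4]
dequeue()->32, [4]
enqueue(47) -> [4, 47]
dequeue()->4, [47]
dequeue()->47, []
enqueue(9) -> [9]

Final queue: [9]


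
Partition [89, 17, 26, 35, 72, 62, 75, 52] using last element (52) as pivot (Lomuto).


Pivot: 52
  17 <= 52: swap -> [17, 89, 26, 35, 72, 62, 75, 52]
  26 <= 52: swap -> [17, 26, 89, 35, 72, 62, 75, 52]
  35 <= 52: swap -> [17, 26, 35, 89, 72, 62, 75, 52]
Place pivot at 3: [17, 26, 35, 52, 72, 62, 75, 89]

Partitioned: [17, 26, 35, 52, 72, 62, 75, 89]


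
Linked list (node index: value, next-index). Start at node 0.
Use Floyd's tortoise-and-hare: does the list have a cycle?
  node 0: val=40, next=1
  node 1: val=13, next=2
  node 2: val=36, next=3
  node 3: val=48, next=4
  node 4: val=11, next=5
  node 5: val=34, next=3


Floyd's tortoise (slow, +1) and hare (fast, +2):
  init: slow=0, fast=0
  step 1: slow=1, fast=2
  step 2: slow=2, fast=4
  step 3: slow=3, fast=3
  slow == fast at node 3: cycle detected

Cycle: yes


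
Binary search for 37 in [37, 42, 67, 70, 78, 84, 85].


Step 1: lo=0, hi=6, mid=3, val=70
Step 2: lo=0, hi=2, mid=1, val=42
Step 3: lo=0, hi=0, mid=0, val=37

Found at index 0


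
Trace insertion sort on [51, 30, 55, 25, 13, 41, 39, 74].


Initial: [51, 30, 55, 25, 13, 41, 39, 74]
Insert 30: [30, 51, 55, 25, 13, 41, 39, 74]
Insert 55: [30, 51, 55, 25, 13, 41, 39, 74]
Insert 25: [25, 30, 51, 55, 13, 41, 39, 74]
Insert 13: [13, 25, 30, 51, 55, 41, 39, 74]
Insert 41: [13, 25, 30, 41, 51, 55, 39, 74]
Insert 39: [13, 25, 30, 39, 41, 51, 55, 74]
Insert 74: [13, 25, 30, 39, 41, 51, 55, 74]

Sorted: [13, 25, 30, 39, 41, 51, 55, 74]


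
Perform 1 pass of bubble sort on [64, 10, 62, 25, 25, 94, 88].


Initial: [64, 10, 62, 25, 25, 94, 88]
Pass 1: [10, 62, 25, 25, 64, 88, 94] (5 swaps)

After 1 pass: [10, 62, 25, 25, 64, 88, 94]


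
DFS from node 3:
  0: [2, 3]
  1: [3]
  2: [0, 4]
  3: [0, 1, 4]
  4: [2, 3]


Visit 3, push [4, 1, 0]
Visit 0, push [2]
Visit 2, push [4]
Visit 4, push []
Visit 1, push []

DFS order: [3, 0, 2, 4, 1]


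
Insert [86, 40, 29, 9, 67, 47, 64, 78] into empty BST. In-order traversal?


Insert 86: root
Insert 40: L from 86
Insert 29: L from 86 -> L from 40
Insert 9: L from 86 -> L from 40 -> L from 29
Insert 67: L from 86 -> R from 40
Insert 47: L from 86 -> R from 40 -> L from 67
Insert 64: L from 86 -> R from 40 -> L from 67 -> R from 47
Insert 78: L from 86 -> R from 40 -> R from 67

In-order: [9, 29, 40, 47, 64, 67, 78, 86]


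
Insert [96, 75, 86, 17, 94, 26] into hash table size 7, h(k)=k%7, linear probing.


Insert 96: h=5 -> slot 5
Insert 75: h=5, 1 probes -> slot 6
Insert 86: h=2 -> slot 2
Insert 17: h=3 -> slot 3
Insert 94: h=3, 1 probes -> slot 4
Insert 26: h=5, 2 probes -> slot 0

Table: [26, None, 86, 17, 94, 96, 75]


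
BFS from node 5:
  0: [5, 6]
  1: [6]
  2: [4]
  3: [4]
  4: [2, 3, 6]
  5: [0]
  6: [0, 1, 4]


Visit 5, enqueue [0]
Visit 0, enqueue [6]
Visit 6, enqueue [1, 4]
Visit 1, enqueue []
Visit 4, enqueue [2, 3]
Visit 2, enqueue []
Visit 3, enqueue []

BFS order: [5, 0, 6, 1, 4, 2, 3]


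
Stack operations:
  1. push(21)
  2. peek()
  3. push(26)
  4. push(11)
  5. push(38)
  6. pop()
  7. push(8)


push(21) -> [21]
peek()->21
push(26) -> [21, 26]
push(11) -> [21, 26, 11]
push(38) -> [21, 26, 11, 38]
pop()->38, [21, 26, 11]
push(8) -> [21, 26, 11, 8]

Final stack: [21, 26, 11, 8]


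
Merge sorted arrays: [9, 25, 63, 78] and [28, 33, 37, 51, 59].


Take 9 from A
Take 25 from A
Take 28 from B
Take 33 from B
Take 37 from B
Take 51 from B
Take 59 from B

Merged: [9, 25, 28, 33, 37, 51, 59, 63, 78]


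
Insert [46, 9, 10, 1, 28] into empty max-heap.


Insert 46: [46]
Insert 9: [46, 9]
Insert 10: [46, 9, 10]
Insert 1: [46, 9, 10, 1]
Insert 28: [46, 28, 10, 1, 9]

Final heap: [46, 28, 10, 1, 9]


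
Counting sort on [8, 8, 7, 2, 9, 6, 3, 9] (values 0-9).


Input: [8, 8, 7, 2, 9, 6, 3, 9]
Counts: [0, 0, 1, 1, 0, 0, 1, 1, 2, 2]

Sorted: [2, 3, 6, 7, 8, 8, 9, 9]


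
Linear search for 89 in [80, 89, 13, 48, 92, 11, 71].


i=0: 80!=89
i=1: 89==89 found!

Found at 1, 2 comps


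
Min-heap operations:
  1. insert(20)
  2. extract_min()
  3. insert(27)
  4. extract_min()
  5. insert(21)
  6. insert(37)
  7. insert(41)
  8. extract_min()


insert(20) -> [20]
extract_min()->20, []
insert(27) -> [27]
extract_min()->27, []
insert(21) -> [21]
insert(37) -> [21, 37]
insert(41) -> [21, 37, 41]
extract_min()->21, [37, 41]

Final heap: [37, 41]


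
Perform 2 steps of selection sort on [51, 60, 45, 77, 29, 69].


Initial: [51, 60, 45, 77, 29, 69]
Step 1: min=29 at 4
  Swap: [29, 60, 45, 77, 51, 69]
Step 2: min=45 at 2
  Swap: [29, 45, 60, 77, 51, 69]

After 2 steps: [29, 45, 60, 77, 51, 69]


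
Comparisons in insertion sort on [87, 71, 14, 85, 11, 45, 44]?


Algorithm: insertion sort
Input: [87, 71, 14, 85, 11, 45, 44]
Sorted: [11, 14, 44, 45, 71, 85, 87]

18


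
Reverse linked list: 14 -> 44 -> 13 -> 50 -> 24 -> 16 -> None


Step 1: curr=14, set curr.next=prev(None) | reversed so far: 14
Step 2: curr=44, set curr.next=prev(14) | reversed so far: 44 -> 14
Step 3: curr=13, set curr.next=prev(44) | reversed so far: 13 -> 44 -> 14
Step 4: curr=50, set curr.next=prev(13) | reversed so far: 50 -> 13 -> 44 -> 14
Step 5: curr=24, set curr.next=prev(50) | reversed so far: 24 -> 50 -> 13 -> 44 -> 14
Step 6: curr=16, set curr.next=prev(24) | reversed so far: 16 -> 24 -> 50 -> 13 -> 44 -> 14

16 -> 24 -> 50 -> 13 -> 44 -> 14 -> None


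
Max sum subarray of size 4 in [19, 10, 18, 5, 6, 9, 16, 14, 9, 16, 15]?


[0:4]: 52
[1:5]: 39
[2:6]: 38
[3:7]: 36
[4:8]: 45
[5:9]: 48
[6:10]: 55
[7:11]: 54

Max: 55 at [6:10]


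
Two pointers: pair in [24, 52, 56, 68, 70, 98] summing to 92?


lo=0(24)+hi=5(98)=122
lo=0(24)+hi=4(70)=94
lo=0(24)+hi=3(68)=92

Yes: 24+68=92


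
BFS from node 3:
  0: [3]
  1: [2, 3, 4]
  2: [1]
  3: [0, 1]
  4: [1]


Visit 3, enqueue [0, 1]
Visit 0, enqueue []
Visit 1, enqueue [2, 4]
Visit 2, enqueue []
Visit 4, enqueue []

BFS order: [3, 0, 1, 2, 4]


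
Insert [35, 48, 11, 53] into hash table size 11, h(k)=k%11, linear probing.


Insert 35: h=2 -> slot 2
Insert 48: h=4 -> slot 4
Insert 11: h=0 -> slot 0
Insert 53: h=9 -> slot 9

Table: [11, None, 35, None, 48, None, None, None, None, 53, None]


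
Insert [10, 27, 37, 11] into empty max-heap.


Insert 10: [10]
Insert 27: [27, 10]
Insert 37: [37, 10, 27]
Insert 11: [37, 11, 27, 10]

Final heap: [37, 11, 27, 10]


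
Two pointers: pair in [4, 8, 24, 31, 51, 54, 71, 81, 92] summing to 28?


lo=0(4)+hi=8(92)=96
lo=0(4)+hi=7(81)=85
lo=0(4)+hi=6(71)=75
lo=0(4)+hi=5(54)=58
lo=0(4)+hi=4(51)=55
lo=0(4)+hi=3(31)=35
lo=0(4)+hi=2(24)=28

Yes: 4+24=28


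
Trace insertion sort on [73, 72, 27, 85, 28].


Initial: [73, 72, 27, 85, 28]
Insert 72: [72, 73, 27, 85, 28]
Insert 27: [27, 72, 73, 85, 28]
Insert 85: [27, 72, 73, 85, 28]
Insert 28: [27, 28, 72, 73, 85]

Sorted: [27, 28, 72, 73, 85]


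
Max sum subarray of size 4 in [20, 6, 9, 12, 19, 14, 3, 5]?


[0:4]: 47
[1:5]: 46
[2:6]: 54
[3:7]: 48
[4:8]: 41

Max: 54 at [2:6]


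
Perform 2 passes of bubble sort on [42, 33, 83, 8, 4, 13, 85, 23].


Initial: [42, 33, 83, 8, 4, 13, 85, 23]
Pass 1: [33, 42, 8, 4, 13, 83, 23, 85] (5 swaps)
Pass 2: [33, 8, 4, 13, 42, 23, 83, 85] (4 swaps)

After 2 passes: [33, 8, 4, 13, 42, 23, 83, 85]


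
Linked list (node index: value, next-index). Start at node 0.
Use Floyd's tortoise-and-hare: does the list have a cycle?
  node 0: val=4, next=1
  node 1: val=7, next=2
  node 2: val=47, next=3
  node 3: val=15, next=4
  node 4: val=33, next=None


Floyd's tortoise (slow, +1) and hare (fast, +2):
  init: slow=0, fast=0
  step 1: slow=1, fast=2
  step 2: slow=2, fast=4
  step 3: fast -> None, no cycle

Cycle: no


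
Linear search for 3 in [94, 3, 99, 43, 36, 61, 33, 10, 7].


i=0: 94!=3
i=1: 3==3 found!

Found at 1, 2 comps


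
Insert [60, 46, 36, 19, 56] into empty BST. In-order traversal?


Insert 60: root
Insert 46: L from 60
Insert 36: L from 60 -> L from 46
Insert 19: L from 60 -> L from 46 -> L from 36
Insert 56: L from 60 -> R from 46

In-order: [19, 36, 46, 56, 60]


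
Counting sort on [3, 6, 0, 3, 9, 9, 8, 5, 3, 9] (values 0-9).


Input: [3, 6, 0, 3, 9, 9, 8, 5, 3, 9]
Counts: [1, 0, 0, 3, 0, 1, 1, 0, 1, 3]

Sorted: [0, 3, 3, 3, 5, 6, 8, 9, 9, 9]


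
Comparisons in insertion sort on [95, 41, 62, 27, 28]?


Algorithm: insertion sort
Input: [95, 41, 62, 27, 28]
Sorted: [27, 28, 41, 62, 95]

10


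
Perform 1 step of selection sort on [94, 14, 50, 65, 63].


Initial: [94, 14, 50, 65, 63]
Step 1: min=14 at 1
  Swap: [14, 94, 50, 65, 63]

After 1 step: [14, 94, 50, 65, 63]


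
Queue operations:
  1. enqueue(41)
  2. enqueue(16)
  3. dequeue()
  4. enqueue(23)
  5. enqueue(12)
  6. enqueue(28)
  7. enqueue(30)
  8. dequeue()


enqueue(41) -> [41]
enqueue(16) -> [41, 16]
dequeue()->41, [16]
enqueue(23) -> [16, 23]
enqueue(12) -> [16, 23, 12]
enqueue(28) -> [16, 23, 12, 28]
enqueue(30) -> [16, 23, 12, 28, 30]
dequeue()->16, [23, 12, 28, 30]

Final queue: [23, 12, 28, 30]


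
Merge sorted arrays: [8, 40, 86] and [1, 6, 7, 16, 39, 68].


Take 1 from B
Take 6 from B
Take 7 from B
Take 8 from A
Take 16 from B
Take 39 from B
Take 40 from A
Take 68 from B

Merged: [1, 6, 7, 8, 16, 39, 40, 68, 86]


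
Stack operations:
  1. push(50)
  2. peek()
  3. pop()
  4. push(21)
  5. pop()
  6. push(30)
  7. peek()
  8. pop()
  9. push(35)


push(50) -> [50]
peek()->50
pop()->50, []
push(21) -> [21]
pop()->21, []
push(30) -> [30]
peek()->30
pop()->30, []
push(35) -> [35]

Final stack: [35]


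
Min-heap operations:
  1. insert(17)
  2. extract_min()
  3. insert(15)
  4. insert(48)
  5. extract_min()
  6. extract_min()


insert(17) -> [17]
extract_min()->17, []
insert(15) -> [15]
insert(48) -> [15, 48]
extract_min()->15, [48]
extract_min()->48, []

Final heap: []


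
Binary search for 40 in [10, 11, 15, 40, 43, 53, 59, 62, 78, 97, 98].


Step 1: lo=0, hi=10, mid=5, val=53
Step 2: lo=0, hi=4, mid=2, val=15
Step 3: lo=3, hi=4, mid=3, val=40

Found at index 3


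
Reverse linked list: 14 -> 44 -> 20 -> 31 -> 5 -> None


Step 1: curr=14, set curr.next=prev(None) | reversed so far: 14
Step 2: curr=44, set curr.next=prev(14) | reversed so far: 44 -> 14
Step 3: curr=20, set curr.next=prev(44) | reversed so far: 20 -> 44 -> 14
Step 4: curr=31, set curr.next=prev(20) | reversed so far: 31 -> 20 -> 44 -> 14
Step 5: curr=5, set curr.next=prev(31) | reversed so far: 5 -> 31 -> 20 -> 44 -> 14

5 -> 31 -> 20 -> 44 -> 14 -> None
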